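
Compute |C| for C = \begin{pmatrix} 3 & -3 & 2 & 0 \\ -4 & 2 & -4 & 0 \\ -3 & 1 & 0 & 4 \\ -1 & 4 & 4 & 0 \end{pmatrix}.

Expand along column 4 (it has 3 zeros):
  − (4) · M_34   where M_34 = det([3 -3 2; -4 2 -4; -1 4 4]) = -16
det = (-1)·(4)·(-16) = 64

|C| = 64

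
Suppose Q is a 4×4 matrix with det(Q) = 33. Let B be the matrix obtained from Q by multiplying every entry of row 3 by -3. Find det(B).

-99

Scaling one row by -3 multiplies the determinant by -3.
det(B) = (-3)·(33) = -99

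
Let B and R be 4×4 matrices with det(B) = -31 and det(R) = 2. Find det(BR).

det(BR) = det(B)·det(R) = (-31)·(2) = -62

det(BR) = -62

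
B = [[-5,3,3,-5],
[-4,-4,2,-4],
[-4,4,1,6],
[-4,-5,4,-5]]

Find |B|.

|B| = -612

Expand along row 1:
  + (-5) · M_11   where M_11 = det([-4 2 -4; 4 1 6; -5 4 -5]) = 12
  − (3) · M_12   where M_12 = det([-4 2 -4; -4 1 6; -4 4 -5]) = 76
  + (3) · M_13   where M_13 = det([-4 -4 -4; -4 4 6; -4 -5 -5]) = -8
  − (-5) · M_14   where M_14 = det([-4 -4 2; -4 4 1; -4 -5 4]) = -60
det = (+1)·(-5)·(12) + (-1)·(3)·(76) + (+1)·(3)·(-8) + (-1)·(-5)·(-60) = -612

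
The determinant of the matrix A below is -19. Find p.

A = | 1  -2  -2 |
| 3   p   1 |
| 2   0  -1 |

p = -3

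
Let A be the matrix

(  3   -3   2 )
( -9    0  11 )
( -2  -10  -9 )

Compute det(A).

819

Expand along row 2:
  − (-9) · |-3 2; -10 -9| = −(-9)·(27 − (-20)) = 423
  − 11 · |3 -3; -2 -10| = −11·(-30 − 6) = 396
Sum: (423) + (396) = 819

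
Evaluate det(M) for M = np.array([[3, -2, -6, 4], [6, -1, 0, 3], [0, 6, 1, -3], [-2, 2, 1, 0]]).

det(M) = -425

Expand along row 2 (it has 1 zero):
  − (6) · M_21   where M_21 = det([-2 -6 4; 6 1 -3; 2 1 0]) = 46
  + (-1) · M_22   where M_22 = det([3 -6 4; 0 1 -3; -2 1 0]) = -19
  + (3) · M_24   where M_24 = det([3 -2 -6; 0 6 1; -2 2 1]) = -56
det = (-1)·(6)·(46) + (+1)·(-1)·(-19) + (+1)·(3)·(-56) = -425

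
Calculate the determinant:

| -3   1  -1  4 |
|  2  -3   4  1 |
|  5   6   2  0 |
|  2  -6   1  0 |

Expand along column 4 (it has 2 zeros):
  − (4) · M_14   where M_14 = det([2 -3 4; 5 6 2; 2 -6 1]) = -129
  + (1) · M_24   where M_24 = det([-3 1 -1; 5 6 2; 2 -6 1]) = -13
det = (-1)·(4)·(-129) + (+1)·(1)·(-13) = 503

The determinant is 503.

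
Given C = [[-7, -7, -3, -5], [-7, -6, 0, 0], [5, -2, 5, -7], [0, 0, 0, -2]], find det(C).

Expand along row 4 (it has 3 zeros):
  + (-2) · M_44   where M_44 = det([-7 -7 -3; -7 -6 0; 5 -2 5]) = -167
det = (+1)·(-2)·(-167) = 334

The determinant is 334.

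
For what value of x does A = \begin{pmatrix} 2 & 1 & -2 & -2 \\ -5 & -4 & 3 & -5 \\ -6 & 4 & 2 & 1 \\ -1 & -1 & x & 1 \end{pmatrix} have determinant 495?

-2

Expanding along the row containing x, det(A) is linear in x: det(A) = (-155)·x + (185).
Set (-155)·x + (185) = 495  ⇒  (-155)·x = 310  ⇒  x = -2.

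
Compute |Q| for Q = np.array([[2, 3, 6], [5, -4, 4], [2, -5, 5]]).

-153

Expand along row 1:
  + 2 · |-4 4; -5 5| = 2·(-20 − (-20)) = 0
  − 3 · |5 4; 2 5| = −3·(25 − 8) = -51
  + 6 · |5 -4; 2 -5| = 6·(-25 − (-8)) = -102
Sum: (0) + (-51) + (-102) = -153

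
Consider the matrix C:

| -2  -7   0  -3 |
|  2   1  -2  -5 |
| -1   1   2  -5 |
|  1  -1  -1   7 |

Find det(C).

126

Expand along row 1 (it has 1 zero):
  + (-2) · M_11   where M_11 = det([1 -2 -5; 1 2 -5; -1 -1 7]) = 8
  − (-7) · M_12   where M_12 = det([2 -2 -5; -1 2 -5; 1 -1 7]) = 19
  − (-3) · M_14   where M_14 = det([2 1 -2; -1 1 2; 1 -1 -1]) = 3
det = (+1)·(-2)·(8) + (-1)·(-7)·(19) + (-1)·(-3)·(3) = 126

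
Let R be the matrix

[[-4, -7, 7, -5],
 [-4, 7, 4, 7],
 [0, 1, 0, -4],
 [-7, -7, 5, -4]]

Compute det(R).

1663

Expand along row 3 (it has 2 zeros):
  − (1) · M_32   where M_32 = det([-4 7 -5; -4 4 7; -7 5 -4]) = -291
  − (-4) · M_34   where M_34 = det([-4 -7 7; -4 7 4; -7 -7 5]) = 343
det = (-1)·(1)·(-291) + (-1)·(-4)·(343) = 1663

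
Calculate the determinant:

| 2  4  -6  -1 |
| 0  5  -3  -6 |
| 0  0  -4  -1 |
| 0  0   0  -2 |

The matrix is upper triangular, so the determinant is the product of the diagonal entries:
det = (2) · (5) · (-4) · (-2) = 80

80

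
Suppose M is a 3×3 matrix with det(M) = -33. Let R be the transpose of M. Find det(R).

-33

det(Mᵀ) = det(M).
det(R) = (1)·(-33) = -33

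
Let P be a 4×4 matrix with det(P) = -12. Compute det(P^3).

-1728

det(P^3) = (det P)^3 = (-12)^3 = -1728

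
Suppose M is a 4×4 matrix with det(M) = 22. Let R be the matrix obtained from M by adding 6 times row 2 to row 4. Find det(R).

Adding a multiple of one row to another leaves the determinant unchanged.
det(R) = (1)·(22) = 22

|R| = 22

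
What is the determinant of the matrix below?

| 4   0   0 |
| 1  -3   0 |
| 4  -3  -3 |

The matrix is lower triangular, so the determinant is the product of the diagonal entries:
det = (4) · (-3) · (-3) = 36

36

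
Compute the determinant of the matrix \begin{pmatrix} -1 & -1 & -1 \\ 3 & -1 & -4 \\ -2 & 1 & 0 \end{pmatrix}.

Expand along column 3:
  + (-1) · |3 -1; -2 1| = (-1)·(3 − 2) = -1
  − (-4) · |-1 -1; -2 1| = −(-4)·(-1 − 2) = -12
Sum: (-1) + (-12) = -13

The determinant is -13.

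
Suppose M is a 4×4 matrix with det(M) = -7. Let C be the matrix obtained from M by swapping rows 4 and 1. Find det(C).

Swapping two rows multiplies the determinant by −1.
det(C) = (-1)·(-7) = 7

|C| = 7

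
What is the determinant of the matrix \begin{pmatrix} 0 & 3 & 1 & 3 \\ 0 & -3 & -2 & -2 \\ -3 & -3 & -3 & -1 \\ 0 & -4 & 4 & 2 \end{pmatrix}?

Expand along column 1 (it has 3 zeros):
  + (-3) · M_31   where M_31 = det([3 1 3; -3 -2 -2; -4 4 2]) = -34
det = (+1)·(-3)·(-34) = 102

102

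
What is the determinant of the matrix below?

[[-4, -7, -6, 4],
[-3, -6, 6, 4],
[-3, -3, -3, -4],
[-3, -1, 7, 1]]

Expand along row 1:
  + (-4) · M_11   where M_11 = det([-6 6 4; -3 -3 -4; -1 7 1]) = -204
  − (-7) · M_12   where M_12 = det([-3 6 4; -3 -3 -4; -3 7 1]) = -105
  + (-6) · M_13   where M_13 = det([-3 -6 4; -3 -3 -4; -3 -1 1]) = -93
  − (4) · M_14   where M_14 = det([-3 -6 6; -3 -3 -3; -3 -1 7]) = -144
det = (+1)·(-4)·(-204) + (-1)·(-7)·(-105) + (+1)·(-6)·(-93) + (-1)·(4)·(-144) = 1215

1215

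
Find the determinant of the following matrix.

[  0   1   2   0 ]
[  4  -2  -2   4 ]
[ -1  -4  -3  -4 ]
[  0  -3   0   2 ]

Expand along row 1 (it has 2 zeros):
  − (1) · M_12   where M_12 = det([4 -2 4; -1 -3 -4; 0 0 2]) = -28
  + (2) · M_13   where M_13 = det([4 -2 4; -1 -4 -4; 0 -3 2]) = -72
det = (-1)·(1)·(-28) + (+1)·(2)·(-72) = -116

-116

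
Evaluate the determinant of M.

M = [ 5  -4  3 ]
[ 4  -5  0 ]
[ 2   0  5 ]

Expand along row 2:
  − 4 · |-4 3; 0 5| = −4·(-20 − 0) = 80
  + (-5) · |5 3; 2 5| = (-5)·(25 − 6) = -95
Sum: (80) + (-95) = -15

The determinant is -15.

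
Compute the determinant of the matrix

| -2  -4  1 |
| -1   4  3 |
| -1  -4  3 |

The determinant is -40.

Expand along row 1:
  + (-2) · |4 3; -4 3| = (-2)·(12 − (-12)) = -48
  − (-4) · |-1 3; -1 3| = −(-4)·(-3 − (-3)) = 0
  + 1 · |-1 4; -1 -4| = 1·(4 − (-4)) = 8
Sum: (-48) + (0) + (8) = -40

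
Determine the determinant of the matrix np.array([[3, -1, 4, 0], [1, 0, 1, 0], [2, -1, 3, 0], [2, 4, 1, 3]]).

0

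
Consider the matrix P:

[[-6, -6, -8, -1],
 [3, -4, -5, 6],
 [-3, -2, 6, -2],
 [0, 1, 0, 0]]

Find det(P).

249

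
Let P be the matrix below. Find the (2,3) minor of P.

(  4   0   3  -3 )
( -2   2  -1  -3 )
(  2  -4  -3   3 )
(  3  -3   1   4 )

-46

Delete row 2 and column 3; the remaining 3×3 submatrix is [4 0 -3; 2 -4 3; 3 -3 4].
Its determinant is -46.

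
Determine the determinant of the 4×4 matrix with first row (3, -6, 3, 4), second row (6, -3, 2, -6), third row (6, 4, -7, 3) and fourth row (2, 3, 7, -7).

Expand along row 1:
  + (3) · M_11   where M_11 = det([-3 2 -6; 4 -7 3; 3 7 -7]) = -304
  − (-6) · M_12   where M_12 = det([6 2 -6; 6 -7 3; 2 7 -7]) = -72
  + (3) · M_13   where M_13 = det([6 -3 -6; 6 4 3; 2 3 -7]) = -426
  − (4) · M_14   where M_14 = det([6 -3 2; 6 4 -7; 2 3 7]) = 482
det = (+1)·(3)·(-304) + (-1)·(-6)·(-72) + (+1)·(3)·(-426) + (-1)·(4)·(482) = -4550

-4550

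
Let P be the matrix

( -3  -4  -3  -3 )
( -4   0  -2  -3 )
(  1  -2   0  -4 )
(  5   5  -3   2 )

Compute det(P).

|P| = 527

Expand along row 2 (it has 1 zero):
  − (-4) · M_21   where M_21 = det([-4 -3 -3; -2 0 -4; 5 -3 2]) = 78
  − (-2) · M_23   where M_23 = det([-3 -4 -3; 1 -2 -4; 5 5 2]) = -5
  + (-3) · M_24   where M_24 = det([-3 -4 -3; 1 -2 0; 5 5 -3]) = -75
det = (-1)·(-4)·(78) + (-1)·(-2)·(-5) + (+1)·(-3)·(-75) = 527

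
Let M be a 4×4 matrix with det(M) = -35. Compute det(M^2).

det(M^2) = (det M)^2 = (-35)^2 = 1225

The determinant is 1225.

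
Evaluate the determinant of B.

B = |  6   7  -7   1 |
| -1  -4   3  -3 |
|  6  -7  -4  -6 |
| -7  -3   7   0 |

Expand along row 4 (it has 1 zero):
  − (-7) · M_41   where M_41 = det([7 -7 1; -4 3 -3; -7 -4 -6]) = -152
  + (-3) · M_42   where M_42 = det([6 -7 1; -1 3 -3; 6 -4 -6]) = -26
  − (7) · M_43   where M_43 = det([6 7 1; -1 -4 -3; 6 -7 -6]) = -119
det = (-1)·(-7)·(-152) + (+1)·(-3)·(-26) + (-1)·(7)·(-119) = -153

-153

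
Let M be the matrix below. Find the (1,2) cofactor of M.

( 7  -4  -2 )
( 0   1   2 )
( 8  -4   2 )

Delete row 1 and column 2; the remaining 2×2 submatrix is [0 2; 8 2].
Its determinant is 0·2 − 2·8 = -16.
The cofactor carries sign (−1)^(1+2) = −1, so C_{1,2} = −(-16) = 16.

16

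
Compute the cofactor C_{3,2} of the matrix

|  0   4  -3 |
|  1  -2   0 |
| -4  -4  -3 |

The cofactor is -3.

Delete row 3 and column 2; the remaining 2×2 submatrix is [0 -3; 1 0].
Its determinant is 0·0 − (-3)·1 = 3.
The cofactor carries sign (−1)^(3+2) = −1, so C_{3,2} = −(3) = -3.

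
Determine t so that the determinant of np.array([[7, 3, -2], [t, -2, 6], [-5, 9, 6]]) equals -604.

t = 2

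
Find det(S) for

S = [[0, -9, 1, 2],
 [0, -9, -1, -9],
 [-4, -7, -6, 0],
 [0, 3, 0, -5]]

det(S) = 444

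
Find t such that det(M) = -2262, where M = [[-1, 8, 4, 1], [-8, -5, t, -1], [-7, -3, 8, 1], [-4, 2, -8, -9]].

t = 2

Expanding along the column containing t, det(M) is linear in t: det(M) = (587)·t + (-3436).
Set (587)·t + (-3436) = -2262  ⇒  (587)·t = 1174  ⇒  t = 2.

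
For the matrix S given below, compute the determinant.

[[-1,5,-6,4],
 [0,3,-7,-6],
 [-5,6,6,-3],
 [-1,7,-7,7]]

Expand along row 2 (it has 1 zero):
  + (3) · M_22   where M_22 = det([-1 -6 4; -5 6 -3; -1 -7 7]) = -85
  − (-7) · M_23   where M_23 = det([-1 5 4; -5 6 -3; -1 7 7]) = 11
  + (-6) · M_24   where M_24 = det([-1 5 -6; -5 6 6; -1 7 -7]) = 53
det = (+1)·(3)·(-85) + (-1)·(-7)·(11) + (+1)·(-6)·(53) = -496

det(S) = -496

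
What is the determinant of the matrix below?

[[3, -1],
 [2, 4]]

14

det = 3·4 − (-1)·2 = 12 − (-2) = 14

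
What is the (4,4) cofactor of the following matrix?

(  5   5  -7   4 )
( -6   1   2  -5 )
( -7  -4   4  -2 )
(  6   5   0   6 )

Delete row 4 and column 4; the remaining 3×3 submatrix is [5 5 -7; -6 1 2; -7 -4 4].
Its determinant is -107.
The cofactor carries sign (−1)^(4+4) = +1, so C_{4,4} = +(-107) = -107.

-107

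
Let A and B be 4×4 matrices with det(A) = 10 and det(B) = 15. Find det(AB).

150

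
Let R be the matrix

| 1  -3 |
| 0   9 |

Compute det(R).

|R| = 9

det(R) = 1·9 − (-3)·0 = 9 − 0 = 9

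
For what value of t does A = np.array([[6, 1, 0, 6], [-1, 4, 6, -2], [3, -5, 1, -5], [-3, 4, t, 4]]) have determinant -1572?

-8

Expanding along the row containing t, det(A) is linear in t: det(A) = (233)·t + (292).
Set (233)·t + (292) = -1572  ⇒  (233)·t = -1864  ⇒  t = -8.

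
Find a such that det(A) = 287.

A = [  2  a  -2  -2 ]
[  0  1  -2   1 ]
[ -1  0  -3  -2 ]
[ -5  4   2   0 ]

Expanding along the column containing a, det(A) is linear in a: det(A) = (37)·a + (102).
Set (37)·a + (102) = 287  ⇒  (37)·a = 185  ⇒  a = 5.

5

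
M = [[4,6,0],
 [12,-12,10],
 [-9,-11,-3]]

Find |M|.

Expand along column 3:
  − 10 · |4 6; -9 -11| = −10·(-44 − (-54)) = -100
  + (-3) · |4 6; 12 -12| = (-3)·(-48 − 72) = 360
Sum: (-100) + (360) = 260

|M| = 260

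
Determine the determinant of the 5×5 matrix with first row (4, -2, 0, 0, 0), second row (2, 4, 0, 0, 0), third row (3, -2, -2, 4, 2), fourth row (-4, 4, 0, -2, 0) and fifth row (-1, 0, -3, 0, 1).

The matrix is block lower-triangular with a 2×2 block and a 3×3 block on the diagonal, so its determinant equals the product of the determinants of the diagonal blocks.
det of the 2×2 block = 20
det of the 3×3 block = -8
det = (20)·(-8) = -160

-160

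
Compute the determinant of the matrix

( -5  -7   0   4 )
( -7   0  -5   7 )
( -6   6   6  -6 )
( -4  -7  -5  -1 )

The determinant is 6216.

Expand along row 1 (it has 1 zero):
  + (-5) · M_11   where M_11 = det([0 -5 7; 6 6 -6; -7 -5 -1]) = -156
  − (-7) · M_12   where M_12 = det([-7 -5 7; -6 6 -6; -4 -5 -1]) = 540
  − (4) · M_14   where M_14 = det([-7 0 -5; -6 6 6; -4 -7 -5]) = -414
det = (+1)·(-5)·(-156) + (-1)·(-7)·(540) + (-1)·(4)·(-414) = 6216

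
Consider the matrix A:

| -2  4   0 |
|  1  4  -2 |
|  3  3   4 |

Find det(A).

|A| = -84

Expand along column 3:
  − (-2) · |-2 4; 3 3| = −(-2)·(-6 − 12) = -36
  + 4 · |-2 4; 1 4| = 4·(-8 − 4) = -48
Sum: (-36) + (-48) = -84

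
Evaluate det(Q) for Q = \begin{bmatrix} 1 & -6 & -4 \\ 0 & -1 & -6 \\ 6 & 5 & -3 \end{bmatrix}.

det(Q) = 225

Expand along row 2:
  + (-1) · |1 -4; 6 -3| = (-1)·(-3 − (-24)) = -21
  − (-6) · |1 -6; 6 5| = −(-6)·(5 − (-36)) = 246
Sum: (-21) + (246) = 225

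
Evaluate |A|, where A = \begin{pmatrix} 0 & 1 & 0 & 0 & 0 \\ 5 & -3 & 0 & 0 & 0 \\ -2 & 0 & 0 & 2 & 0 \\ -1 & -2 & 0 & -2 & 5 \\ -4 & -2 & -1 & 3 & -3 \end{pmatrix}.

|A| = 50

A is block lower-triangular with a 2×2 block and a 3×3 block on the diagonal, so its determinant equals the product of the determinants of the diagonal blocks.
det of the 2×2 block = -5
det of the 3×3 block = -10
det = (-5)·(-10) = 50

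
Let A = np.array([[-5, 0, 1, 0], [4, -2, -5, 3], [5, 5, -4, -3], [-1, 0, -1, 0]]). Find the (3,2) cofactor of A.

Delete row 3 and column 2; the remaining 3×3 submatrix is [-5 1 0; 4 -5 3; -1 -1 0].
Its determinant is -18.
The cofactor carries sign (−1)^(3+2) = −1, so C_{3,2} = −(-18) = 18.

18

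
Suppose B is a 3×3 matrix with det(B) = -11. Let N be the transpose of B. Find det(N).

-11

det(Bᵀ) = det(B).
det(N) = (1)·(-11) = -11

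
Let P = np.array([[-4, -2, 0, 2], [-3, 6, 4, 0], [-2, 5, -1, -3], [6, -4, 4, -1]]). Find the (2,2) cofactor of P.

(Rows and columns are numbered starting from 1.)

The cofactor is -56.

Delete row 2 and column 2; the remaining 3×3 submatrix is [-4 0 2; -2 -1 -3; 6 4 -1].
Its determinant is -56.
The cofactor carries sign (−1)^(2+2) = +1, so C_{2,2} = +(-56) = -56.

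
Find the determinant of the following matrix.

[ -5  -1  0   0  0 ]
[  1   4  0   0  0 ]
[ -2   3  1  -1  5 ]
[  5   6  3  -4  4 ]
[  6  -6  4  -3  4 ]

-513

The matrix is block lower-triangular with a 2×2 block and a 3×3 block on the diagonal, so its determinant equals the product of the determinants of the diagonal blocks.
det of the 2×2 block = -19
det of the 3×3 block = 27
det = (-19)·(27) = -513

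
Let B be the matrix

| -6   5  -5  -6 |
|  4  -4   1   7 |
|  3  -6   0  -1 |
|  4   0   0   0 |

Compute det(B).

Expand along row 4 (it has 3 zeros):
  − (4) · M_41   where M_41 = det([5 -5 -6; -4 1 7; -6 0 -1]) = 189
det = (-1)·(4)·(189) = -756

-756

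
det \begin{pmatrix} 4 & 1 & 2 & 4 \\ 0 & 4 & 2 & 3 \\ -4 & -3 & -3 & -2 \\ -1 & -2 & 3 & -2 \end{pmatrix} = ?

-245

Expand along row 2 (it has 1 zero):
  + (4) · M_22   where M_22 = det([4 2 4; -4 -3 -2; -1 3 -2]) = -24
  − (2) · M_23   where M_23 = det([4 1 4; -4 -3 -2; -1 -2 -2]) = 22
  + (3) · M_24   where M_24 = det([4 1 2; -4 -3 -3; -1 -2 3]) = -35
det = (+1)·(4)·(-24) + (-1)·(2)·(22) + (+1)·(3)·(-35) = -245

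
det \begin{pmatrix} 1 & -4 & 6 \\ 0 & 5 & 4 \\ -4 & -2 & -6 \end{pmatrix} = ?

Expand along column 1:
  + 1 · |5 4; -2 -6| = 1·(-30 − (-8)) = -22
  + (-4) · |-4 6; 5 4| = (-4)·(-16 − 30) = 184
Sum: (-22) + (184) = 162

162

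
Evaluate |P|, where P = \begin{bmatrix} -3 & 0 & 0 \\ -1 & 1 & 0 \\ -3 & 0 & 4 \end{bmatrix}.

det(P) = -12

P is lower triangular, so det(P) is the product of the diagonal entries:
det = (-3) · (1) · (4) = -12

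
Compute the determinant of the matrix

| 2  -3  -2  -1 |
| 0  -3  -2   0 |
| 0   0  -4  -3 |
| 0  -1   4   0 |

-84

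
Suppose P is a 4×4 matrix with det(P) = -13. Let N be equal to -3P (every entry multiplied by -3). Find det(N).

The determinant is -1053.

For a 4×4 matrix, det(-3P) = (-3)^4·det(P) = 81·det(P).
det(N) = (81)·(-13) = -1053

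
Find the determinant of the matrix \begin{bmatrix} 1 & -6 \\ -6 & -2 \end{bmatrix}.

-38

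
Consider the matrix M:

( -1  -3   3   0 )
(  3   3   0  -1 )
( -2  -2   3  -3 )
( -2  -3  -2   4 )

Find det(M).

|M| = -14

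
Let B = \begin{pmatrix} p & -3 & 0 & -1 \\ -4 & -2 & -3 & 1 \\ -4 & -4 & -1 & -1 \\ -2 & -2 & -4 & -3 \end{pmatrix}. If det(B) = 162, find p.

Expanding along the column containing p, det(B) is linear in p: det(B) = (46)·p + (116).
Set (46)·p + (116) = 162  ⇒  (46)·p = 46  ⇒  p = 1.

1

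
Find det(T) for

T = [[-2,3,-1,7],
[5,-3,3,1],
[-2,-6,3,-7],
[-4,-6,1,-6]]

-423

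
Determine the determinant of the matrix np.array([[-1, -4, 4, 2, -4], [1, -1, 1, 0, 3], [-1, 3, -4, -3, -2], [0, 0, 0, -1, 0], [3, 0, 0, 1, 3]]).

-33

Expand along row 4 (it has 4 zeros):
  + (-1) · M_44   where M_44 = det([-1 -4 4 -4; 1 -1 1 3; -1 3 -4 -2; 3 0 0 3]) = 33
det = (+1)·(-1)·(33) = -33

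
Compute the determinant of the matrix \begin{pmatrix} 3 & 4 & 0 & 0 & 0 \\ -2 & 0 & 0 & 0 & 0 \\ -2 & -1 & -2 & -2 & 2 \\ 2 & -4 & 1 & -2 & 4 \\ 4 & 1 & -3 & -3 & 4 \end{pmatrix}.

48

The matrix is block lower-triangular with a 2×2 block and a 3×3 block on the diagonal, so its determinant equals the product of the determinants of the diagonal blocks.
det of the 2×2 block = 8
det of the 3×3 block = 6
det = (8)·(6) = 48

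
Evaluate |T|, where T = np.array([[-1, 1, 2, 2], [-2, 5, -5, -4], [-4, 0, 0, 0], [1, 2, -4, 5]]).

Expand along row 3 (it has 3 zeros):
  + (-4) · M_31   where M_31 = det([1 2 2; 5 -5 -4; 2 -4 5]) = -127
det = (+1)·(-4)·(-127) = 508

det(T) = 508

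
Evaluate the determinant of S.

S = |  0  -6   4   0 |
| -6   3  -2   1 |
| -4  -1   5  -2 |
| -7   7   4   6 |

det(S) = -1586

Expand along row 1 (it has 2 zeros):
  − (-6) · M_12   where M_12 = det([-6 -2 1; -4 5 -2; -7 4 6]) = -285
  + (4) · M_13   where M_13 = det([-6 3 1; -4 -1 -2; -7 7 6]) = 31
det = (-1)·(-6)·(-285) + (+1)·(4)·(31) = -1586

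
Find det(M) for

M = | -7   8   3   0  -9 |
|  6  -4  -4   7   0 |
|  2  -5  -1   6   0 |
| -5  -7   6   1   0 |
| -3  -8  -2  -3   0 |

Expand along column 5 (it has 4 zeros):
  + (-9) · M_15   where M_15 = det([6 -4 -4 7; 2 -5 -1 6; -5 -7 6 1; -3 -8 -2 -3]) = 739
det = (+1)·(-9)·(739) = -6651

-6651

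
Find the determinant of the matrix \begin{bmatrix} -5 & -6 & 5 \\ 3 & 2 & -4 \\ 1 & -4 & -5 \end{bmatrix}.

The determinant is -6.

Expand along column 1:
  + (-5) · |2 -4; -4 -5| = (-5)·(-10 − 16) = 130
  − 3 · |-6 5; -4 -5| = −3·(30 − (-20)) = -150
  + 1 · |-6 5; 2 -4| = 1·(24 − 10) = 14
Sum: (130) + (-150) + (14) = -6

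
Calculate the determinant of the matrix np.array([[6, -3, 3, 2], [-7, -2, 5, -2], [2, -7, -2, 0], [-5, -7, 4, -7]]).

Expand along row 3 (it has 1 zero):
  + (2) · M_31   where M_31 = det([-3 3 2; -2 5 -2; -7 4 -7]) = 135
  − (-7) · M_32   where M_32 = det([6 3 2; -7 5 -2; -5 4 -7]) = -285
  + (-2) · M_33   where M_33 = det([6 -3 2; -7 -2 -2; -5 -7 -7]) = 195
det = (+1)·(2)·(135) + (-1)·(-7)·(-285) + (+1)·(-2)·(195) = -2115

-2115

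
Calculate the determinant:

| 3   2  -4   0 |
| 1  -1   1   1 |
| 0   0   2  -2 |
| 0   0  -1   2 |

The determinant is -10.

The matrix is block upper-triangular with a 2×2 block and a 2×2 block on the diagonal, so its determinant equals the product of the determinants of the diagonal blocks.
det of the 2×2 block = -5
det of the 2×2 block = 2
det = (-5)·(2) = -10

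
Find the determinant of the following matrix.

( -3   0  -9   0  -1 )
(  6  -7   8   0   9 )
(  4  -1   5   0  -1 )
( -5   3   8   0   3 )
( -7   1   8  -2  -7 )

826

Expand along column 4 (it has 4 zeros):
  − (-2) · M_54   where M_54 = det([-3 0 -9 -1; 6 -7 8 9; 4 -1 5 -1; -5 3 8 3]) = 413
det = (-1)·(-2)·(413) = 826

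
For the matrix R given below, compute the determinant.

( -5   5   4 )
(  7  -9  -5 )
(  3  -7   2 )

32

Expand along row 1:
  + (-5) · |-9 -5; -7 2| = (-5)·(-18 − 35) = 265
  − 5 · |7 -5; 3 2| = −5·(14 − (-15)) = -145
  + 4 · |7 -9; 3 -7| = 4·(-49 − (-27)) = -88
Sum: (265) + (-145) + (-88) = 32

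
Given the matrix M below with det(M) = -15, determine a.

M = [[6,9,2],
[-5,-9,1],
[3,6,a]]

0

Expanding along the row containing a, det(M) is linear in a: det(M) = (-9)·a + (-15).
Set (-9)·a + (-15) = -15  ⇒  (-9)·a = 0  ⇒  a = 0.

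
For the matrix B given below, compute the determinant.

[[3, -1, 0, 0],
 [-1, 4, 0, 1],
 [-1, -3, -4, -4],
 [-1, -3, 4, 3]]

-36

Expand along row 1 (it has 2 zeros):
  + (3) · M_11   where M_11 = det([4 0 1; -3 -4 -4; -3 4 3]) = -8
  − (-1) · M_12   where M_12 = det([-1 0 1; -1 -4 -4; -1 4 3]) = -12
det = (+1)·(3)·(-8) + (-1)·(-1)·(-12) = -36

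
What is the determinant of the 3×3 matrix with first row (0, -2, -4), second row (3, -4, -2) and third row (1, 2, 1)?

-30

Expand along column 1:
  − 3 · |-2 -4; 2 1| = −3·(-2 − (-8)) = -18
  + 1 · |-2 -4; -4 -2| = 1·(4 − 16) = -12
Sum: (-18) + (-12) = -30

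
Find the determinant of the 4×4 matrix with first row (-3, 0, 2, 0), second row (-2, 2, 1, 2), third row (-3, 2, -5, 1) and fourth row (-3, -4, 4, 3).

Expand along row 1 (it has 2 zeros):
  + (-3) · M_11   where M_11 = det([2 1 2; 2 -5 1; -4 4 3]) = -72
  + (2) · M_13   where M_13 = det([-2 2 2; -3 2 1; -3 -4 3]) = 28
det = (+1)·(-3)·(-72) + (+1)·(2)·(28) = 272

272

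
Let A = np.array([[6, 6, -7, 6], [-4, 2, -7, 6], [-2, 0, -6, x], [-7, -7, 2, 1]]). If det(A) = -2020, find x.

Expanding along the column containing x, det(A) is linear in x: det(A) = (222)·x + (-1576).
Set (222)·x + (-1576) = -2020  ⇒  (222)·x = -444  ⇒  x = -2.

x = -2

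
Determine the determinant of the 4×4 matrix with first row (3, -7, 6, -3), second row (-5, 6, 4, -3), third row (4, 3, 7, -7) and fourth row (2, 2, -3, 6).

Expand along row 1:
  + (3) · M_11   where M_11 = det([6 4 -3; 3 7 -7; 2 -3 6]) = 67
  − (-7) · M_12   where M_12 = det([-5 4 -3; 4 7 -7; 2 -3 6]) = -179
  + (6) · M_13   where M_13 = det([-5 6 -3; 4 3 -7; 2 2 6]) = -394
  − (-3) · M_14   where M_14 = det([-5 6 4; 4 3 7; 2 2 -3]) = 279
det = (+1)·(3)·(67) + (-1)·(-7)·(-179) + (+1)·(6)·(-394) + (-1)·(-3)·(279) = -2579

-2579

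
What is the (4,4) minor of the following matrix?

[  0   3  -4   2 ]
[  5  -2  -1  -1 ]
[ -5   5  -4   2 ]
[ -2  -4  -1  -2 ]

15

Delete row 4 and column 4; the remaining 3×3 submatrix is [0 3 -4; 5 -2 -1; -5 5 -4].
Its determinant is 15.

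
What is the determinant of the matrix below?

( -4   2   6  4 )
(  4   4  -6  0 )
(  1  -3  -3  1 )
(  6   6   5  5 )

Expand along row 2 (it has 1 zero):
  − (4) · M_21   where M_21 = det([2 6 4; -3 -3 1; 6 5 5]) = 98
  + (4) · M_22   where M_22 = det([-4 6 4; 1 -3 1; 6 5 5]) = 178
  − (-6) · M_23   where M_23 = det([-4 2 4; 1 -3 1; 6 6 5]) = 182
det = (-1)·(4)·(98) + (+1)·(4)·(178) + (-1)·(-6)·(182) = 1412

1412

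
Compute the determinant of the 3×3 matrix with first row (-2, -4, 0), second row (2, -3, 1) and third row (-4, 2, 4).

76

Expand along column 3:
  − 1 · |-2 -4; -4 2| = −1·(-4 − 16) = 20
  + 4 · |-2 -4; 2 -3| = 4·(6 − (-8)) = 56
Sum: (20) + (56) = 76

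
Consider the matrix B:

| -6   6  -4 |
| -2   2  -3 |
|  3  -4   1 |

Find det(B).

det(B) = 10

Expand along row 1:
  + (-6) · |2 -3; -4 1| = (-6)·(2 − 12) = 60
  − 6 · |-2 -3; 3 1| = −6·(-2 − (-9)) = -42
  + (-4) · |-2 2; 3 -4| = (-4)·(8 − 6) = -8
Sum: (60) + (-42) + (-8) = 10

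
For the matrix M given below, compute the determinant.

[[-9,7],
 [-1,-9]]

det(M) = (-9)·(-9) − 7·(-1) = 81 − (-7) = 88

88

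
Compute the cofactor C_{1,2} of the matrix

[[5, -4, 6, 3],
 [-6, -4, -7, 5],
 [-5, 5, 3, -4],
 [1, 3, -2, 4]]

The cofactor is 101.

Delete row 1 and column 2; the remaining 3×3 submatrix is [-6 -7 5; -5 3 -4; 1 -2 4].
Its determinant is -101.
The cofactor carries sign (−1)^(1+2) = −1, so C_{1,2} = −(-101) = 101.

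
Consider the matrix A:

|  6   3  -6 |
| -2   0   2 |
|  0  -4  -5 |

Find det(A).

|A| = -30

Expand along row 2:
  − (-2) · |3 -6; -4 -5| = −(-2)·(-15 − 24) = -78
  − 2 · |6 3; 0 -4| = −2·(-24 − 0) = 48
Sum: (-78) + (48) = -30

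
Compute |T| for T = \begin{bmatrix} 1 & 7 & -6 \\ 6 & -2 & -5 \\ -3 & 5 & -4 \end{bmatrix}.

|T| = 162

Expand along column 1:
  + 1 · |-2 -5; 5 -4| = 1·(8 − (-25)) = 33
  − 6 · |7 -6; 5 -4| = −6·(-28 − (-30)) = -12
  + (-3) · |7 -6; -2 -5| = (-3)·(-35 − 12) = 141
Sum: (33) + (-12) + (141) = 162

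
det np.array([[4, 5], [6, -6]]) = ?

-54

det = 4·(-6) − 5·6 = -24 − 30 = -54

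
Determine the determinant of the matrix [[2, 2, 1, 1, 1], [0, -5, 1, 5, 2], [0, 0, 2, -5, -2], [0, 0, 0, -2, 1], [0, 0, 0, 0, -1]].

-40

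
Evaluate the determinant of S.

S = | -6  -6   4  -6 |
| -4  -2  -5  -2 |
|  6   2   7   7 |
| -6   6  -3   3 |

Expand along row 1:
  + (-6) · M_11   where M_11 = det([-2 -5 -2; 2 7 7; 6 -3 3]) = -168
  − (-6) · M_12   where M_12 = det([-4 -5 -2; 6 7 7; -6 -3 3]) = 84
  + (4) · M_13   where M_13 = det([-4 -2 -2; 6 2 7; -6 6 3]) = 168
  − (-6) · M_14   where M_14 = det([-4 -2 -5; 6 2 7; -6 6 -3]) = 0
det = (+1)·(-6)·(-168) + (-1)·(-6)·(84) + (+1)·(4)·(168) + (-1)·(-6)·(0) = 2184

det(S) = 2184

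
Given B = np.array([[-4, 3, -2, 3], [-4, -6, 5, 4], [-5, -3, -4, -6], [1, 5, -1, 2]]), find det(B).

Expand along row 1:
  + (-4) · M_11   where M_11 = det([-6 5 4; -3 -4 -6; 5 -1 2]) = 56
  − (3) · M_12   where M_12 = det([-4 5 4; -5 -4 -6; 1 -1 2]) = 112
  + (-2) · M_13   where M_13 = det([-4 -6 4; -5 -3 -6; 1 5 2]) = -208
  − (3) · M_14   where M_14 = det([-4 -6 5; -5 -3 -4; 1 5 -1]) = -148
det = (+1)·(-4)·(56) + (-1)·(3)·(112) + (+1)·(-2)·(-208) + (-1)·(3)·(-148) = 300

300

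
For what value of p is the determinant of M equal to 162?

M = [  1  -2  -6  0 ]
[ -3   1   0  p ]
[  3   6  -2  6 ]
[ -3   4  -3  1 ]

p = -2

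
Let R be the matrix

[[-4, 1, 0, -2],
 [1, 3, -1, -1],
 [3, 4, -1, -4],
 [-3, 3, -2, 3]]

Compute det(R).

Expand along row 1 (it has 1 zero):
  + (-4) · M_11   where M_11 = det([3 -1 -1; 4 -1 -4; 3 -2 3]) = -4
  − (1) · M_12   where M_12 = det([1 -1 -1; 3 -1 -4; -3 -2 3]) = -5
  − (-2) · M_14   where M_14 = det([1 3 -1; 3 4 -1; -3 3 -2]) = 1
det = (+1)·(-4)·(-4) + (-1)·(1)·(-5) + (-1)·(-2)·(1) = 23

23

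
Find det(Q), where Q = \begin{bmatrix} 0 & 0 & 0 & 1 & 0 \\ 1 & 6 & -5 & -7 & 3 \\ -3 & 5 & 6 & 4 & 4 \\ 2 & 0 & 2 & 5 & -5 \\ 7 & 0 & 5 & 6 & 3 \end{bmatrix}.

-3250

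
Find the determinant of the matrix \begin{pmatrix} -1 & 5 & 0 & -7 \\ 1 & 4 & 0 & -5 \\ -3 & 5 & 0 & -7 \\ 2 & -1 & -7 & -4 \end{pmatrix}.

Expand along column 3 (it has 3 zeros):
  − (-7) · M_43   where M_43 = det([-1 5 -7; 1 4 -5; -3 5 -7]) = -6
det = (-1)·(-7)·(-6) = -42

-42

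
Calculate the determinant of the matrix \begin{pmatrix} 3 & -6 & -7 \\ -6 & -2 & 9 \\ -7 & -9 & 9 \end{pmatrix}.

-37

Expand along column 1:
  + 3 · |-2 9; -9 9| = 3·(-18 − (-81)) = 189
  − (-6) · |-6 -7; -9 9| = −(-6)·(-54 − 63) = -702
  + (-7) · |-6 -7; -2 9| = (-7)·(-54 − 14) = 476
Sum: (189) + (-702) + (476) = -37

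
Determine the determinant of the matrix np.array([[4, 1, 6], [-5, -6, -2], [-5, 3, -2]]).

The determinant is -198.

Expand along column 1:
  + 4 · |-6 -2; 3 -2| = 4·(12 − (-6)) = 72
  − (-5) · |1 6; 3 -2| = −(-5)·(-2 − 18) = -100
  + (-5) · |1 6; -6 -2| = (-5)·(-2 − (-36)) = -170
Sum: (72) + (-100) + (-170) = -198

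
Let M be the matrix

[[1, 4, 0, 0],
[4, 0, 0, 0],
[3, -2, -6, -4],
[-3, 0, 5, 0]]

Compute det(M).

M is block lower-triangular with a 2×2 block and a 2×2 block on the diagonal, so its determinant equals the product of the determinants of the diagonal blocks.
det of the 2×2 block = -16
det of the 2×2 block = 20
det = (-16)·(20) = -320

det(M) = -320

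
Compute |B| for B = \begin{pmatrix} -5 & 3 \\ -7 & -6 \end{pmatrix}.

51

det(B) = (-5)·(-6) − 3·(-7) = 30 − (-21) = 51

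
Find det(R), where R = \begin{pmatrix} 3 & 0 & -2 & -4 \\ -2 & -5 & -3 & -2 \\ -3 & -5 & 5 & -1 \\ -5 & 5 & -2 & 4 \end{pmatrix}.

det(R) = 855

Expand along row 1 (it has 1 zero):
  + (3) · M_11   where M_11 = det([-5 -3 -2; -5 5 -1; 5 -2 4]) = -105
  + (-2) · M_13   where M_13 = det([-2 -5 -2; -3 -5 -1; -5 5 4]) = 25
  − (-4) · M_14   where M_14 = det([-2 -5 -3; -3 -5 5; -5 5 -2]) = 305
det = (+1)·(3)·(-105) + (+1)·(-2)·(25) + (-1)·(-4)·(305) = 855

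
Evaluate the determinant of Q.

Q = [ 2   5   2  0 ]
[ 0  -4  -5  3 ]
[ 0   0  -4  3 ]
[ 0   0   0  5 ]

160

Q is upper triangular, so det(Q) is the product of the diagonal entries:
det = (2) · (-4) · (-4) · (5) = 160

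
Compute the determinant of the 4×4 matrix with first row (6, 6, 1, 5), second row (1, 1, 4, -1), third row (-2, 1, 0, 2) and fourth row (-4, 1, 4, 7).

Expand along row 3 (it has 1 zero):
  + (-2) · M_31   where M_31 = det([6 1 5; 1 4 -1; 1 4 7]) = 184
  − (1) · M_32   where M_32 = det([6 1 5; 1 4 -1; -4 4 7]) = 289
  − (2) · M_34   where M_34 = det([6 6 1; 1 1 4; -4 1 4]) = -115
det = (+1)·(-2)·(184) + (-1)·(1)·(289) + (-1)·(2)·(-115) = -427

-427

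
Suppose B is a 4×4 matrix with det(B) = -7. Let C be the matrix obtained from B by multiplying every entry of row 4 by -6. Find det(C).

det(C) = 42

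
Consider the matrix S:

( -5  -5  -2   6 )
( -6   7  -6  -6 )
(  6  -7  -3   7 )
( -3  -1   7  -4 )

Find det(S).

-2689

Expand along row 1:
  + (-5) · M_11   where M_11 = det([7 -6 -6; -7 -3 7; -1 7 -4]) = 263
  − (-5) · M_12   where M_12 = det([-6 -6 -6; 6 -3 7; -3 7 -4]) = 6
  + (-2) · M_13   where M_13 = det([-6 7 -6; 6 -7 7; -3 -1 -4]) = -27
  − (6) · M_14   where M_14 = det([-6 7 -6; 6 -7 -3; -3 -1 7]) = 243
det = (+1)·(-5)·(263) + (-1)·(-5)·(6) + (+1)·(-2)·(-27) + (-1)·(6)·(243) = -2689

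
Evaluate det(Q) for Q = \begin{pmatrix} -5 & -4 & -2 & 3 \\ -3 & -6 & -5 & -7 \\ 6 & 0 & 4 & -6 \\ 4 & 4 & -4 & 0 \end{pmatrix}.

1136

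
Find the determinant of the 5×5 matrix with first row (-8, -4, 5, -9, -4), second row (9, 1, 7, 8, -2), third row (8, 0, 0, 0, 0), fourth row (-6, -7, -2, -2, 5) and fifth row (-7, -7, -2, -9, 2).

Expand along row 3 (it has 4 zeros):
  + (8) · M_31   where M_31 = det([-4 5 -9 -4; 1 7 8 -2; -7 -2 -2 5; -7 -2 -9 2]) = 234
det = (+1)·(8)·(234) = 1872

1872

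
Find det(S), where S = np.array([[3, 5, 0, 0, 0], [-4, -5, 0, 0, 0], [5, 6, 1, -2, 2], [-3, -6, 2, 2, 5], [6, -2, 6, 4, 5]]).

det(S) = -290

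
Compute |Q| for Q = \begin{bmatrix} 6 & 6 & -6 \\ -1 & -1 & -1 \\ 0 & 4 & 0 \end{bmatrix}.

Expand along row 3:
  − 4 · |6 -6; -1 -1| = −4·(-6 − 6) = 48

48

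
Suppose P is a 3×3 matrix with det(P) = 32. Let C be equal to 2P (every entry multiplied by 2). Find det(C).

For a 3×3 matrix, det(2P) = 2^3·det(P) = 8·det(P).
det(C) = (8)·(32) = 256

256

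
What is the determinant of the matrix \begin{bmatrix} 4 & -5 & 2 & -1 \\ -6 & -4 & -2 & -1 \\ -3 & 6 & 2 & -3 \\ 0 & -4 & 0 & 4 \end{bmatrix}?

Expand along row 4 (it has 2 zeros):
  + (-4) · M_42   where M_42 = det([4 2 -1; -6 -2 -1; -3 2 -3]) = 20
  + (4) · M_44   where M_44 = det([4 -5 2; -6 -4 -2; -3 6 2]) = -170
det = (+1)·(-4)·(20) + (+1)·(4)·(-170) = -760

-760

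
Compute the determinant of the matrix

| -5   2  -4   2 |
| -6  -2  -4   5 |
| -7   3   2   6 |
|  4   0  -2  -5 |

Expand along row 4 (it has 1 zero):
  − (4) · M_41   where M_41 = det([2 -4 2; -2 -4 5; 3 2 6]) = -160
  − (-2) · M_43   where M_43 = det([-5 2 2; -6 -2 5; -7 3 6]) = 73
  + (-5) · M_44   where M_44 = det([-5 2 -4; -6 -2 -4; -7 3 2]) = 168
det = (-1)·(4)·(-160) + (-1)·(-2)·(73) + (+1)·(-5)·(168) = -54

-54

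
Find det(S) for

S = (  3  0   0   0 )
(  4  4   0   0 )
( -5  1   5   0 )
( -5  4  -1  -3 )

S is lower triangular, so det(S) is the product of the diagonal entries:
det = (3) · (4) · (5) · (-3) = -180

|S| = -180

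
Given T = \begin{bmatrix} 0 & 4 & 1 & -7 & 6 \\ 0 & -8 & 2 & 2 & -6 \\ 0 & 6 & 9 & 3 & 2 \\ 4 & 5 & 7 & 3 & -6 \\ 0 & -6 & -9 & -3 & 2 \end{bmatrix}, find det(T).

Expand along column 1 (it has 4 zeros):
  − (4) · M_41   where M_41 = det([4 1 -7 6; -8 2 2 -6; 6 9 3 2; -6 -9 -3 2]) = 2304
det = (-1)·(4)·(2304) = -9216

The determinant is -9216.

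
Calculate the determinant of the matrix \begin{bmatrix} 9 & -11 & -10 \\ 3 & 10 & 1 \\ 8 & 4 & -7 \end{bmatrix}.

-305

Expand along column 1:
  + 9 · |10 1; 4 -7| = 9·(-70 − 4) = -666
  − 3 · |-11 -10; 4 -7| = −3·(77 − (-40)) = -351
  + 8 · |-11 -10; 10 1| = 8·(-11 − (-100)) = 712
Sum: (-666) + (-351) + (712) = -305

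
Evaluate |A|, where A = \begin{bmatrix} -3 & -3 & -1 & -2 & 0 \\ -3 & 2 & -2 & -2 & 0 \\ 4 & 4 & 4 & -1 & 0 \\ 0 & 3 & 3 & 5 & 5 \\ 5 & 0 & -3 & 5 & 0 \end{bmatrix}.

-1225

Expand along column 5 (it has 4 zeros):
  − (5) · M_45   where M_45 = det([-3 -3 -1 -2; -3 2 -2 -2; 4 4 4 -1; 5 0 -3 5]) = 245
det = (-1)·(5)·(245) = -1225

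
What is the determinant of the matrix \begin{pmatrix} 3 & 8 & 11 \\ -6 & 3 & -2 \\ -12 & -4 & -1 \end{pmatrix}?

The determinant is 771.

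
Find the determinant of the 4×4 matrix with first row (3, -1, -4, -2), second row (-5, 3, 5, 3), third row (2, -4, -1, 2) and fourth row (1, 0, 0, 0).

-25

Expand along row 4 (it has 3 zeros):
  − (1) · M_41   where M_41 = det([-1 -4 -2; 3 5 3; -4 -1 2]) = 25
det = (-1)·(1)·(25) = -25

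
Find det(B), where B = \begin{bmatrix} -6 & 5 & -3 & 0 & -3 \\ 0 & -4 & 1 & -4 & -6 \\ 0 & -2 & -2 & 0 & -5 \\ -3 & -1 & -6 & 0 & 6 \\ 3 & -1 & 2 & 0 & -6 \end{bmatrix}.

-1320

Expand along column 4 (it has 4 zeros):
  + (-4) · M_24   where M_24 = det([-6 5 -3 -3; 0 -2 -2 -5; -3 -1 -6 6; 3 -1 2 -6]) = 330
det = (+1)·(-4)·(330) = -1320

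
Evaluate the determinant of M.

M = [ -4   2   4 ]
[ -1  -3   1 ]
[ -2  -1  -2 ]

Expand along column 1:
  + (-4) · |-3 1; -1 -2| = (-4)·(6 − (-1)) = -28
  − (-1) · |2 4; -1 -2| = −(-1)·(-4 − (-4)) = 0
  + (-2) · |2 4; -3 1| = (-2)·(2 − (-12)) = -28
Sum: (-28) + (0) + (-28) = -56

-56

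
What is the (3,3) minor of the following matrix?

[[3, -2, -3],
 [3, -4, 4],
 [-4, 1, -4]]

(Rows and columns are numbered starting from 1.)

Delete row 3 and column 3; the remaining 2×2 submatrix is [3 -2; 3 -4].
Its determinant is 3·(-4) − (-2)·3 = -6.

-6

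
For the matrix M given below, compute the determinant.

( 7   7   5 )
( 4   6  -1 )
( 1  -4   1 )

The determinant is -131.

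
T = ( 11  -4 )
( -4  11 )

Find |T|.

det(T) = 11·11 − (-4)·(-4) = 121 − 16 = 105

105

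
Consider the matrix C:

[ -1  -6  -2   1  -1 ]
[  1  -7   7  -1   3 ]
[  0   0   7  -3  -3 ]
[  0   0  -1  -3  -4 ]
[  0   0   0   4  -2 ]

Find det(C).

C is block upper-triangular with a 2×2 block and a 3×3 block on the diagonal, so its determinant equals the product of the determinants of the diagonal blocks.
det of the 2×2 block = 13
det of the 3×3 block = 172
det = (13)·(172) = 2236

det(C) = 2236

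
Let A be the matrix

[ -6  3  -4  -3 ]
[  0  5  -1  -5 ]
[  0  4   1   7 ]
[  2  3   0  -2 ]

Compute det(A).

Expand along column 1 (it has 2 zeros):
  + (-6) · M_11   where M_11 = det([5 -1 -5; 4 1 7; 3 0 -2]) = -24
  − (2) · M_41   where M_41 = det([3 -4 -3; 5 -1 -5; 4 1 7]) = 187
det = (+1)·(-6)·(-24) + (-1)·(2)·(187) = -230

|A| = -230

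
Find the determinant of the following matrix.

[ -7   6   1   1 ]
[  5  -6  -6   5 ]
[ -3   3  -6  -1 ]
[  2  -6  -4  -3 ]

1581

Expand along row 1:
  + (-7) · M_11   where M_11 = det([-6 -6 5; 3 -6 -1; -6 -4 -3]) = -414
  − (6) · M_12   where M_12 = det([5 -6 5; -3 -6 -1; 2 -4 -3]) = 256
  + (1) · M_13   where M_13 = det([5 -6 5; -3 3 -1; 2 -6 -3]) = 51
  − (1) · M_14   where M_14 = det([5 -6 -6; -3 3 -6; 2 -6 -4]) = -168
det = (+1)·(-7)·(-414) + (-1)·(6)·(256) + (+1)·(1)·(51) + (-1)·(1)·(-168) = 1581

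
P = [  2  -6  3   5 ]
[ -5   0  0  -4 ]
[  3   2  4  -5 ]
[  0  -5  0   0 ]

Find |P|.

895

Expand along row 4 (it has 3 zeros):
  + (-5) · M_42   where M_42 = det([2 3 5; -5 0 -4; 3 4 -5]) = -179
det = (+1)·(-5)·(-179) = 895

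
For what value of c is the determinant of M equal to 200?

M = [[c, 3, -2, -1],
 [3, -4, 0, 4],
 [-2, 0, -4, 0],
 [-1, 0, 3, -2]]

c = -7

Expanding along the column containing c, det(M) is linear in c: det(M) = (-32)·c + (-24).
Set (-32)·c + (-24) = 200  ⇒  (-32)·c = 224  ⇒  c = -7.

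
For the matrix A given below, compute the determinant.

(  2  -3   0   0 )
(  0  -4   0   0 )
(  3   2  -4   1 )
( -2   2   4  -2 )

A is block lower-triangular with a 2×2 block and a 2×2 block on the diagonal, so its determinant equals the product of the determinants of the diagonal blocks.
det of the 2×2 block = -8
det of the 2×2 block = 4
det = (-8)·(4) = -32

|A| = -32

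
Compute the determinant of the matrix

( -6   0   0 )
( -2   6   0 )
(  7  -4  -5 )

The matrix is lower triangular, so the determinant is the product of the diagonal entries:
det = (-6) · (6) · (-5) = 180

The determinant is 180.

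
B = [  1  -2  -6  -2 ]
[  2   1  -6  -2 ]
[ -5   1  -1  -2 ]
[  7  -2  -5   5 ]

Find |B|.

-485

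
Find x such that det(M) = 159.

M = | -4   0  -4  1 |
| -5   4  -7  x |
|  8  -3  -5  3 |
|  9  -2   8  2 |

Expanding along the row containing x, det(M) is linear in x: det(M) = (92)·x + (711).
Set (92)·x + (711) = 159  ⇒  (92)·x = -552  ⇒  x = -6.

-6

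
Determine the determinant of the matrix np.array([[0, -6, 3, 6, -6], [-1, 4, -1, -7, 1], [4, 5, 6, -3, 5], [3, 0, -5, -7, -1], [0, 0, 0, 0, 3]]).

The determinant is 3960.

Expand along row 5 (it has 4 zeros):
  + (3) · M_55   where M_55 = det([0 -6 3 6; -1 4 -1 -7; 4 5 6 -3; 3 0 -5 -7]) = 1320
det = (+1)·(3)·(1320) = 3960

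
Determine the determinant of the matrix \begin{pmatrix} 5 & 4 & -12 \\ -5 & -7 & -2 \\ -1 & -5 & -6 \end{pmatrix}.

The determinant is -168.

Expand along column 1:
  + 5 · |-7 -2; -5 -6| = 5·(42 − 10) = 160
  − (-5) · |4 -12; -5 -6| = −(-5)·(-24 − 60) = -420
  + (-1) · |4 -12; -7 -2| = (-1)·(-8 − 84) = 92
Sum: (160) + (-420) + (92) = -168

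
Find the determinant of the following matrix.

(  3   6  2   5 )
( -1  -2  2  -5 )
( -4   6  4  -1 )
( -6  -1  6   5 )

Expand along row 1:
  + (3) · M_11   where M_11 = det([-2 2 -5; 6 4 -1; -1 6 5]) = -310
  − (6) · M_12   where M_12 = det([-1 2 -5; -4 4 -1; -6 6 5]) = 26
  + (2) · M_13   where M_13 = det([-1 -2 -5; -4 6 -1; -6 -1 5]) = -281
  − (5) · M_14   where M_14 = det([-1 -2 2; -4 6 4; -6 -1 6]) = 40
det = (+1)·(3)·(-310) + (-1)·(6)·(26) + (+1)·(2)·(-281) + (-1)·(5)·(40) = -1848

-1848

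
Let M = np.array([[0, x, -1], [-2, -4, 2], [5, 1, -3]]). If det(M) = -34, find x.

Expanding along the row containing x, det(M) is linear in x: det(M) = (4)·x + (-18).
Set (4)·x + (-18) = -34  ⇒  (4)·x = -16  ⇒  x = -4.

x = -4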